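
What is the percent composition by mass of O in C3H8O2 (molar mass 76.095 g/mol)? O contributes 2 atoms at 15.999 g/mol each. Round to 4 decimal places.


pct = 100 * (n_elem * M_elem) / M_total
mass_contribution = 2 * 15.999 = 31.998 g/mol
pct = 100 * 31.998 / 76.095
pct = 42.05006899 %, rounded to 4 dp:

42.0501 %


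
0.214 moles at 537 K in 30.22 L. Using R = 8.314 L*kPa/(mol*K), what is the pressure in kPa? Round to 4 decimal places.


PV = nRT, solve for P = nRT / V.
nRT = 0.214 * 8.314 * 537 = 955.4283
P = 955.4283 / 30.22
P = 31.61576109 kPa, rounded to 4 dp:

31.6158 kPa


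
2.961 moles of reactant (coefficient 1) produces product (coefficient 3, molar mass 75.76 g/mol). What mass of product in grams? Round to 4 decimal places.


Use the coefficient ratio to convert reactant moles to product moles, then multiply by the product's molar mass.
moles_P = moles_R * (coeff_P / coeff_R) = 2.961 * (3/1) = 8.883
mass_P = moles_P * M_P = 8.883 * 75.76
mass_P = 672.97608 g, rounded to 4 dp:

672.9761 g


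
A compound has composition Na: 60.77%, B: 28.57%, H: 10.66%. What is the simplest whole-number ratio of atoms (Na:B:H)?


Assume 100 g of compound, divide each mass% by atomic mass to get moles, then normalize by the smallest to get a raw atom ratio.
Moles per 100 g: Na: 60.77/22.99 = 2.6433, B: 28.57/10.81 = 2.6429, H: 10.66/1.008 = 10.5754
Raw ratio (divide by min = 2.6429): Na: 1.0, B: 1.0, H: 4.001
Multiply by 1 to clear fractions: Na: 1.0 ~= 1, B: 1.0 ~= 1, H: 4.001 ~= 4
Reduce by GCD to get the simplest whole-number ratio:

1:1:4


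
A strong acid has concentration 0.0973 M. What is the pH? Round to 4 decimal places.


A strong acid dissociates completely, so [H+] equals the given concentration.
pH = -log10([H+]) = -log10(0.0973)
pH = 1.01188716, rounded to 4 dp:

1.0119


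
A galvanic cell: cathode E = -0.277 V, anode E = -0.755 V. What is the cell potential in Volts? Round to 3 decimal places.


Standard cell potential: E_cell = E_cathode - E_anode.
E_cell = -0.277 - (-0.755)
E_cell = 0.478 V, rounded to 3 dp:

0.478 V


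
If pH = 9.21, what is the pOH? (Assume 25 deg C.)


At 25 deg C, pH + pOH = 14.
pOH = 14 - pH = 14 - 9.21
pOH = 4.79:

4.79


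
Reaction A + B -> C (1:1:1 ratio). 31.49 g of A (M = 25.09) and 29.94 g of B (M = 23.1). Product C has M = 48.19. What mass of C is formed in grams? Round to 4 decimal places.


Find moles of each reactant; the smaller value is the limiting reagent in a 1:1:1 reaction, so moles_C equals moles of the limiter.
n_A = mass_A / M_A = 31.49 / 25.09 = 1.255082 mol
n_B = mass_B / M_B = 29.94 / 23.1 = 1.296104 mol
Limiting reagent: A (smaller), n_limiting = 1.255082 mol
mass_C = n_limiting * M_C = 1.255082 * 48.19
mass_C = 60.48240158 g, rounded to 4 dp:

60.4824 g


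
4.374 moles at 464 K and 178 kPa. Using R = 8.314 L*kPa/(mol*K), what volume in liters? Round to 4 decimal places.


PV = nRT, solve for V = nRT / P.
nRT = 4.374 * 8.314 * 464 = 16873.5623
V = 16873.5623 / 178
V = 94.79529382 L, rounded to 4 dp:

94.7953 L


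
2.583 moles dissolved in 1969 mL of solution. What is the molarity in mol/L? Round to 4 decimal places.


Convert volume to liters: V_L = V_mL / 1000.
V_L = 1969 / 1000 = 1.969 L
M = n / V_L = 2.583 / 1.969
M = 1.31183342 mol/L, rounded to 4 dp:

1.3118 mol/L


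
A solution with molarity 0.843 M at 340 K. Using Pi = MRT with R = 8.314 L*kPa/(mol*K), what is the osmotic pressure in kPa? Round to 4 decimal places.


Osmotic pressure (van't Hoff): Pi = M*R*T.
RT = 8.314 * 340 = 2826.76
Pi = 0.843 * 2826.76
Pi = 2382.95868 kPa, rounded to 4 dp:

2382.9587 kPa


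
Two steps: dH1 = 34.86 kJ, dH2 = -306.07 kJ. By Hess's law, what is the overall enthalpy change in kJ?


Hess's law: enthalpy is a state function, so add the step enthalpies.
dH_total = dH1 + dH2 = 34.86 + (-306.07)
dH_total = -271.21 kJ:

-271.21 kJ


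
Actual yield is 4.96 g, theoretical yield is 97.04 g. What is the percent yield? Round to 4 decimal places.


% yield = 100 * actual / theoretical
% yield = 100 * 4.96 / 97.04
% yield = 5.11129431 %, rounded to 4 dp:

5.1113 %


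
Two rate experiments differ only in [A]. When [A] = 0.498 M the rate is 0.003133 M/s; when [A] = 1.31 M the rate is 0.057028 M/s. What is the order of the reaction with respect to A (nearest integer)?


Rate is proportional to [A]^n, so rate2/rate1 = ([A]2/[A]1)^n. Take logs to solve for n.
rate2/rate1 = 0.057028 / 0.003133 = 18.2024
[A]2/[A]1 = 1.31 / 0.498 = 2.6305
n = ln(18.2024) / ln(2.6305) = 3.0
Nearest integer order:

3


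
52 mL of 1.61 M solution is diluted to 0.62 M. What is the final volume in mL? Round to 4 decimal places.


Dilution: M1*V1 = M2*V2, solve for V2.
V2 = M1*V1 / M2
V2 = 1.61 * 52 / 0.62
V2 = 83.72 / 0.62
V2 = 135.03225806 mL, rounded to 4 dp:

135.0323 mL


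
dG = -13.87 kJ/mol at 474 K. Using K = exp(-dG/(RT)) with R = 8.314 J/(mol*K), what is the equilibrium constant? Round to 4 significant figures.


dG is in kJ/mol; multiply by 1000 to match R in J/(mol*K).
RT = 8.314 * 474 = 3940.836 J/mol
exponent = -dG*1000 / (RT) = -(-13.87*1000) / 3940.836 = 3.51955778
K = exp(3.51955778)
K = 33.769492, rounded to 4 significant figures:

33.77


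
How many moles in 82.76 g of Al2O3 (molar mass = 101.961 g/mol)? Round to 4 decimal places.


n = mass / M
n = 82.76 / 101.961
n = 0.8116829 mol, rounded to 4 dp:

0.8117 mol


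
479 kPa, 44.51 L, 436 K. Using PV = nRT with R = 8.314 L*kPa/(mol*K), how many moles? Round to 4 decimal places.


PV = nRT, solve for n = PV / (RT).
PV = 479 * 44.51 = 21320.29
RT = 8.314 * 436 = 3624.904
n = 21320.29 / 3624.904
n = 5.88161507 mol, rounded to 4 dp:

5.8816 mol


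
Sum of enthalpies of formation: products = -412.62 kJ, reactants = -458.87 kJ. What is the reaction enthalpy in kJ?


dH_rxn = sum(dH_f products) - sum(dH_f reactants)
dH_rxn = -412.62 - (-458.87)
dH_rxn = 46.25 kJ:

46.25 kJ


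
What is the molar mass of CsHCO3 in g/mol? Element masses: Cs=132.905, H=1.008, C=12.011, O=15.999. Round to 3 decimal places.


M = sum(count * atomic_mass) over atoms.
M = 1*132.905 + 1*1.008 + 1*12.011 + 3*15.999
M = 132.905 + 1.008 + 12.011 + 47.997
M = 193.921 g/mol, rounded to 3 dp:

193.921 g/mol


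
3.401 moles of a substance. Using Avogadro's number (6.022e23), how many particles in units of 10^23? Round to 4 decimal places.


N = n * NA, then divide by 1e23 for the requested units.
N / 1e23 = n * 6.022
N / 1e23 = 3.401 * 6.022
N / 1e23 = 20.480822, rounded to 4 dp:

20.4808


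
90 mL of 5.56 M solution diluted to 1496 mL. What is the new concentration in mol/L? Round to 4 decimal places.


Dilution: M1*V1 = M2*V2, solve for M2.
M2 = M1*V1 / V2
M2 = 5.56 * 90 / 1496
M2 = 500.4 / 1496
M2 = 0.33449198 mol/L, rounded to 4 dp:

0.3345 mol/L


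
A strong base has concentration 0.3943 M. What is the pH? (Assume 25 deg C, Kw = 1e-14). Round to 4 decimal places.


A strong base dissociates completely, so [OH-] equals the given concentration.
pOH = -log10([OH-]) = -log10(0.3943) = 0.404173
pH = 14 - pOH = 14 - 0.404173
pH = 13.595827, rounded to 4 dp:

13.5958


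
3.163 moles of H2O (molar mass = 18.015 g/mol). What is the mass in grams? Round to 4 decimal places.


mass = n * M
mass = 3.163 * 18.015
mass = 56.981445 g, rounded to 4 dp:

56.9814 g


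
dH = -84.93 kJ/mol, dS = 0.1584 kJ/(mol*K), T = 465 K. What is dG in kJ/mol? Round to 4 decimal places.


Gibbs: dG = dH - T*dS (consistent units, dS already in kJ/(mol*K)).
T*dS = 465 * 0.1584 = 73.656
dG = -84.93 - (73.656)
dG = -158.586 kJ/mol, rounded to 4 dp:

-158.5860 kJ/mol


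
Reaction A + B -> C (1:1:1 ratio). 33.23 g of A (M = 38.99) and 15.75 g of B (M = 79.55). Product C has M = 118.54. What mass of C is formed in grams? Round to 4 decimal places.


Find moles of each reactant; the smaller value is the limiting reagent in a 1:1:1 reaction, so moles_C equals moles of the limiter.
n_A = mass_A / M_A = 33.23 / 38.99 = 0.85227 mol
n_B = mass_B / M_B = 15.75 / 79.55 = 0.197989 mol
Limiting reagent: B (smaller), n_limiting = 0.197989 mol
mass_C = n_limiting * M_C = 0.197989 * 118.54
mass_C = 23.46961606 g, rounded to 4 dp:

23.4696 g


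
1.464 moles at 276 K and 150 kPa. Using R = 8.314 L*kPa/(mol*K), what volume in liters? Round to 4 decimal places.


PV = nRT, solve for V = nRT / P.
nRT = 1.464 * 8.314 * 276 = 3359.3881
V = 3359.3881 / 150
V = 22.39592067 L, rounded to 4 dp:

22.3959 L


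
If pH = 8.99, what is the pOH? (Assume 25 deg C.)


At 25 deg C, pH + pOH = 14.
pOH = 14 - pH = 14 - 8.99
pOH = 5.01:

5.01


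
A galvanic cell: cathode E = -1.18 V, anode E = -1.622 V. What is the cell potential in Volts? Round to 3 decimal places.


Standard cell potential: E_cell = E_cathode - E_anode.
E_cell = -1.18 - (-1.622)
E_cell = 0.442 V, rounded to 3 dp:

0.442 V


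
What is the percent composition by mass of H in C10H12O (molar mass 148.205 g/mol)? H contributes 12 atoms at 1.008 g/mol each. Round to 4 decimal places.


pct = 100 * (n_elem * M_elem) / M_total
mass_contribution = 12 * 1.008 = 12.096 g/mol
pct = 100 * 12.096 / 148.205
pct = 8.16166796 %, rounded to 4 dp:

8.1617 %


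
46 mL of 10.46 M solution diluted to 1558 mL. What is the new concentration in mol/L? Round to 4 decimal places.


Dilution: M1*V1 = M2*V2, solve for M2.
M2 = M1*V1 / V2
M2 = 10.46 * 46 / 1558
M2 = 481.16 / 1558
M2 = 0.30883184 mol/L, rounded to 4 dp:

0.3088 mol/L


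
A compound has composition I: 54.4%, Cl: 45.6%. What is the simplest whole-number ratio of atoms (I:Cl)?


Assume 100 g of compound, divide each mass% by atomic mass to get moles, then normalize by the smallest to get a raw atom ratio.
Moles per 100 g: I: 54.4/126.904 = 0.4287, Cl: 45.6/35.453 = 1.2862
Raw ratio (divide by min = 0.4287): I: 1.0, Cl: 3.0
Multiply by 1 to clear fractions: I: 1.0 ~= 1, Cl: 3.0 ~= 3
Reduce by GCD to get the simplest whole-number ratio:

1:3


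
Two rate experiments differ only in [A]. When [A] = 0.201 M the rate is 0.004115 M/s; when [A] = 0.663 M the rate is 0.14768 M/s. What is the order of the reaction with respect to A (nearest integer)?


Rate is proportional to [A]^n, so rate2/rate1 = ([A]2/[A]1)^n. Take logs to solve for n.
rate2/rate1 = 0.14768 / 0.004115 = 35.8882
[A]2/[A]1 = 0.663 / 0.201 = 3.2985
n = ln(35.8882) / ln(3.2985) = 3.0
Nearest integer order:

3


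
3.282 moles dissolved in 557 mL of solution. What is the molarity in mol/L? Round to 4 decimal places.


Convert volume to liters: V_L = V_mL / 1000.
V_L = 557 / 1000 = 0.557 L
M = n / V_L = 3.282 / 0.557
M = 5.89228007 mol/L, rounded to 4 dp:

5.8923 mol/L


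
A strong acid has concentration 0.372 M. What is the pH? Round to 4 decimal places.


A strong acid dissociates completely, so [H+] equals the given concentration.
pH = -log10([H+]) = -log10(0.372)
pH = 0.42945706, rounded to 4 dp:

0.4295


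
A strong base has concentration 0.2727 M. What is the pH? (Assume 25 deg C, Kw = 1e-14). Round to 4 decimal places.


A strong base dissociates completely, so [OH-] equals the given concentration.
pOH = -log10([OH-]) = -log10(0.2727) = 0.564315
pH = 14 - pOH = 14 - 0.564315
pH = 13.435685, rounded to 4 dp:

13.4357


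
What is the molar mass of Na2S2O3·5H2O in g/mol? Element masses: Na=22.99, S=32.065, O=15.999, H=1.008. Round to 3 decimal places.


M = sum(count * atomic_mass) over atoms.
M = 2*22.99 + 2*32.065 + 8*15.999 + 10*1.008
M = 45.98 + 64.13 + 127.992 + 10.08
M = 248.182 g/mol, rounded to 3 dp:

248.182 g/mol


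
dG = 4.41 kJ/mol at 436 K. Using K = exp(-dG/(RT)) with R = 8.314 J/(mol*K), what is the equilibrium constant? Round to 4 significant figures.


dG is in kJ/mol; multiply by 1000 to match R in J/(mol*K).
RT = 8.314 * 436 = 3624.904 J/mol
exponent = -dG*1000 / (RT) = -(4.41*1000) / 3624.904 = -1.21658394
K = exp(-1.21658394)
K = 0.29624042, rounded to 4 significant figures:

0.2962


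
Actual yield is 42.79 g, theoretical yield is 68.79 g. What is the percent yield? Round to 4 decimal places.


% yield = 100 * actual / theoretical
% yield = 100 * 42.79 / 68.79
% yield = 62.20380869 %, rounded to 4 dp:

62.2038 %


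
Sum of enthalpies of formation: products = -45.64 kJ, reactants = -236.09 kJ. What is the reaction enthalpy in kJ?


dH_rxn = sum(dH_f products) - sum(dH_f reactants)
dH_rxn = -45.64 - (-236.09)
dH_rxn = 190.45 kJ:

190.45 kJ


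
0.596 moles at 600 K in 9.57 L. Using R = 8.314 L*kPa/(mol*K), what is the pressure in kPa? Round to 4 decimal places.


PV = nRT, solve for P = nRT / V.
nRT = 0.596 * 8.314 * 600 = 2973.0864
P = 2973.0864 / 9.57
P = 310.66733542 kPa, rounded to 4 dp:

310.6673 kPa


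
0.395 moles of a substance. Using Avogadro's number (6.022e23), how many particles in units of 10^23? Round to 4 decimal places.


N = n * NA, then divide by 1e23 for the requested units.
N / 1e23 = n * 6.022
N / 1e23 = 0.395 * 6.022
N / 1e23 = 2.37869, rounded to 4 dp:

2.3787


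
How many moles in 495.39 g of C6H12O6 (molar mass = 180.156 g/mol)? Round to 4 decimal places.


n = mass / M
n = 495.39 / 180.156
n = 2.74978352 mol, rounded to 4 dp:

2.7498 mol


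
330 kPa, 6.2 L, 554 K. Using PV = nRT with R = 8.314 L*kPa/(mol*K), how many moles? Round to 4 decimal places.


PV = nRT, solve for n = PV / (RT).
PV = 330 * 6.2 = 2046.0
RT = 8.314 * 554 = 4605.956
n = 2046.0 / 4605.956
n = 0.44420746 mol, rounded to 4 dp:

0.4442 mol


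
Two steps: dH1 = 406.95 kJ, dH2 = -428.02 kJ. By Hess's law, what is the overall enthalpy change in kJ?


Hess's law: enthalpy is a state function, so add the step enthalpies.
dH_total = dH1 + dH2 = 406.95 + (-428.02)
dH_total = -21.07 kJ:

-21.07 kJ


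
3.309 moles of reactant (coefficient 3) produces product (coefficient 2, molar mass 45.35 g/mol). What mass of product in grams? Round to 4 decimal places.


Use the coefficient ratio to convert reactant moles to product moles, then multiply by the product's molar mass.
moles_P = moles_R * (coeff_P / coeff_R) = 3.309 * (2/3) = 2.206
mass_P = moles_P * M_P = 2.206 * 45.35
mass_P = 100.0421 g, rounded to 4 dp:

100.0421 g


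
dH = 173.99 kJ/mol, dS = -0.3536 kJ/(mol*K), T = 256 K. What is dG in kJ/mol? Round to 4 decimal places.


Gibbs: dG = dH - T*dS (consistent units, dS already in kJ/(mol*K)).
T*dS = 256 * -0.3536 = -90.5216
dG = 173.99 - (-90.5216)
dG = 264.5116 kJ/mol, rounded to 4 dp:

264.5116 kJ/mol


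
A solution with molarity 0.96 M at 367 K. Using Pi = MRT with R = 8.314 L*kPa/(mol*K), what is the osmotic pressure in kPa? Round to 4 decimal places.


Osmotic pressure (van't Hoff): Pi = M*R*T.
RT = 8.314 * 367 = 3051.238
Pi = 0.96 * 3051.238
Pi = 2929.18848 kPa, rounded to 4 dp:

2929.1885 kPa


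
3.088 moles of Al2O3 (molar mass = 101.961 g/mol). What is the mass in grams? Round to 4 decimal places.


mass = n * M
mass = 3.088 * 101.961
mass = 314.855568 g, rounded to 4 dp:

314.8556 g


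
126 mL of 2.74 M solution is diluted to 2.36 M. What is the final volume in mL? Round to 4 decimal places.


Dilution: M1*V1 = M2*V2, solve for V2.
V2 = M1*V1 / M2
V2 = 2.74 * 126 / 2.36
V2 = 345.24 / 2.36
V2 = 146.28813559 mL, rounded to 4 dp:

146.2881 mL


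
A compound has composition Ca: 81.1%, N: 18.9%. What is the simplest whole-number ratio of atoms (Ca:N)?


Assume 100 g of compound, divide each mass% by atomic mass to get moles, then normalize by the smallest to get a raw atom ratio.
Moles per 100 g: Ca: 81.1/40.078 = 2.0236, N: 18.9/14.007 = 1.3493
Raw ratio (divide by min = 1.3493): Ca: 1.5, N: 1.0
Multiply by 2 to clear fractions: Ca: 2.999 ~= 3, N: 2.0 ~= 2
Reduce by GCD to get the simplest whole-number ratio:

3:2


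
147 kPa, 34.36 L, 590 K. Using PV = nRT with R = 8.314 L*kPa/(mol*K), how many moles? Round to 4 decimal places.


PV = nRT, solve for n = PV / (RT).
PV = 147 * 34.36 = 5050.92
RT = 8.314 * 590 = 4905.26
n = 5050.92 / 4905.26
n = 1.02969465 mol, rounded to 4 dp:

1.0297 mol


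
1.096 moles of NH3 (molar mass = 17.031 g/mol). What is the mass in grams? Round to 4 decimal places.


mass = n * M
mass = 1.096 * 17.031
mass = 18.665976 g, rounded to 4 dp:

18.6660 g


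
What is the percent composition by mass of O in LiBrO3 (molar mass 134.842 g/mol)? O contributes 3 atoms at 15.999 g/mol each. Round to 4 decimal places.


pct = 100 * (n_elem * M_elem) / M_total
mass_contribution = 3 * 15.999 = 47.997 g/mol
pct = 100 * 47.997 / 134.842
pct = 35.59499266 %, rounded to 4 dp:

35.5950 %


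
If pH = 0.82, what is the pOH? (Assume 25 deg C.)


At 25 deg C, pH + pOH = 14.
pOH = 14 - pH = 14 - 0.82
pOH = 13.18:

13.18


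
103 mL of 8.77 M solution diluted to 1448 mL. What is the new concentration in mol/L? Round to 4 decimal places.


Dilution: M1*V1 = M2*V2, solve for M2.
M2 = M1*V1 / V2
M2 = 8.77 * 103 / 1448
M2 = 903.31 / 1448
M2 = 0.62383287 mol/L, rounded to 4 dp:

0.6238 mol/L


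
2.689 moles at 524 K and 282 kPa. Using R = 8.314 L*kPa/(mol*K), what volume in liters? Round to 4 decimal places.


PV = nRT, solve for V = nRT / P.
nRT = 2.689 * 8.314 * 524 = 11714.7253
V = 11714.7253 / 282
V = 41.54157908 L, rounded to 4 dp:

41.5416 L


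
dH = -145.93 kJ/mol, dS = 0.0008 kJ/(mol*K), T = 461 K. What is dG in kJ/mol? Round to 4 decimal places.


Gibbs: dG = dH - T*dS (consistent units, dS already in kJ/(mol*K)).
T*dS = 461 * 0.0008 = 0.3688
dG = -145.93 - (0.3688)
dG = -146.2988 kJ/mol, rounded to 4 dp:

-146.2988 kJ/mol


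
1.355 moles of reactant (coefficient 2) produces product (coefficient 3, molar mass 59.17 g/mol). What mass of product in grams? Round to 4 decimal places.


Use the coefficient ratio to convert reactant moles to product moles, then multiply by the product's molar mass.
moles_P = moles_R * (coeff_P / coeff_R) = 1.355 * (3/2) = 2.0325
mass_P = moles_P * M_P = 2.0325 * 59.17
mass_P = 120.263025 g, rounded to 4 dp:

120.2630 g


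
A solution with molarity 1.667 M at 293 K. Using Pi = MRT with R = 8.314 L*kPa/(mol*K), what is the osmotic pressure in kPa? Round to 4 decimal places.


Osmotic pressure (van't Hoff): Pi = M*R*T.
RT = 8.314 * 293 = 2436.002
Pi = 1.667 * 2436.002
Pi = 4060.815334 kPa, rounded to 4 dp:

4060.8153 kPa


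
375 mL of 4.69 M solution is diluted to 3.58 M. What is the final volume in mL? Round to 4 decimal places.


Dilution: M1*V1 = M2*V2, solve for V2.
V2 = M1*V1 / M2
V2 = 4.69 * 375 / 3.58
V2 = 1758.75 / 3.58
V2 = 491.27094972 mL, rounded to 4 dp:

491.2709 mL


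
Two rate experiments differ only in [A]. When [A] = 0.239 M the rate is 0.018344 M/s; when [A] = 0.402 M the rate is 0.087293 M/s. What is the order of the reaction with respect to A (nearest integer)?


Rate is proportional to [A]^n, so rate2/rate1 = ([A]2/[A]1)^n. Take logs to solve for n.
rate2/rate1 = 0.087293 / 0.018344 = 4.7587
[A]2/[A]1 = 0.402 / 0.239 = 1.682
n = ln(4.7587) / ln(1.682) = 3.0
Nearest integer order:

3


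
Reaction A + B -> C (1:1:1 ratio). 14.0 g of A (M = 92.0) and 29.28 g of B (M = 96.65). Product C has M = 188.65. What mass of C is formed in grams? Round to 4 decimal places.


Find moles of each reactant; the smaller value is the limiting reagent in a 1:1:1 reaction, so moles_C equals moles of the limiter.
n_A = mass_A / M_A = 14.0 / 92.0 = 0.152174 mol
n_B = mass_B / M_B = 29.28 / 96.65 = 0.302949 mol
Limiting reagent: A (smaller), n_limiting = 0.152174 mol
mass_C = n_limiting * M_C = 0.152174 * 188.65
mass_C = 28.7076251 g, rounded to 4 dp:

28.7076 g


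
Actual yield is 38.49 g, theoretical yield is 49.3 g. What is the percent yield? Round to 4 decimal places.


% yield = 100 * actual / theoretical
% yield = 100 * 38.49 / 49.3
% yield = 78.07302231 %, rounded to 4 dp:

78.0730 %


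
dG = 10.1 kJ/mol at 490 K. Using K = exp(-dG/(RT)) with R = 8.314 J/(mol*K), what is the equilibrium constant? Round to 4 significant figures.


dG is in kJ/mol; multiply by 1000 to match R in J/(mol*K).
RT = 8.314 * 490 = 4073.86 J/mol
exponent = -dG*1000 / (RT) = -(10.1*1000) / 4073.86 = -2.47922118
K = exp(-2.47922118)
K = 0.083808472, rounded to 4 significant figures:

0.08381


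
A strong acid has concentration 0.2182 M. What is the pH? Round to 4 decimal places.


A strong acid dissociates completely, so [H+] equals the given concentration.
pH = -log10([H+]) = -log10(0.2182)
pH = 0.66114525, rounded to 4 dp:

0.6611


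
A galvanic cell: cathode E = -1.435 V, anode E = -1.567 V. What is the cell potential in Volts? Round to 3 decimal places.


Standard cell potential: E_cell = E_cathode - E_anode.
E_cell = -1.435 - (-1.567)
E_cell = 0.132 V, rounded to 3 dp:

0.132 V


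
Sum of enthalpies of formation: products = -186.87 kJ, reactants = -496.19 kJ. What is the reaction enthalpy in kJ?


dH_rxn = sum(dH_f products) - sum(dH_f reactants)
dH_rxn = -186.87 - (-496.19)
dH_rxn = 309.32 kJ:

309.32 kJ


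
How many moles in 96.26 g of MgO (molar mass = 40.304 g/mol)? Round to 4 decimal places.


n = mass / M
n = 96.26 / 40.304
n = 2.38834855 mol, rounded to 4 dp:

2.3883 mol


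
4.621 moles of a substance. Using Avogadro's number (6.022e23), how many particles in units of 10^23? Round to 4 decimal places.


N = n * NA, then divide by 1e23 for the requested units.
N / 1e23 = n * 6.022
N / 1e23 = 4.621 * 6.022
N / 1e23 = 27.827662, rounded to 4 dp:

27.8277


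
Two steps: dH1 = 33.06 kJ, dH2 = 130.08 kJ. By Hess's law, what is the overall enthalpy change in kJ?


Hess's law: enthalpy is a state function, so add the step enthalpies.
dH_total = dH1 + dH2 = 33.06 + (130.08)
dH_total = 163.14 kJ:

163.14 kJ


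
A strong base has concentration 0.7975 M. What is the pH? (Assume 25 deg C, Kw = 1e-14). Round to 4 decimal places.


A strong base dissociates completely, so [OH-] equals the given concentration.
pOH = -log10([OH-]) = -log10(0.7975) = 0.098269
pH = 14 - pOH = 14 - 0.098269
pH = 13.901731, rounded to 4 dp:

13.9017


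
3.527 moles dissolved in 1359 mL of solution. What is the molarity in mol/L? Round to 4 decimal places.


Convert volume to liters: V_L = V_mL / 1000.
V_L = 1359 / 1000 = 1.359 L
M = n / V_L = 3.527 / 1.359
M = 2.59529065 mol/L, rounded to 4 dp:

2.5953 mol/L


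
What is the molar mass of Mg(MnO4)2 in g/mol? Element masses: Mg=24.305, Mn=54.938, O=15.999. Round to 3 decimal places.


M = sum(count * atomic_mass) over atoms.
M = 1*24.305 + 2*54.938 + 8*15.999
M = 24.305 + 109.876 + 127.992
M = 262.173 g/mol, rounded to 3 dp:

262.173 g/mol


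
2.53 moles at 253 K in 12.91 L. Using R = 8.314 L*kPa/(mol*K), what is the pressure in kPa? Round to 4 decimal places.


PV = nRT, solve for P = nRT / V.
nRT = 2.53 * 8.314 * 253 = 5321.7083
P = 5321.7083 / 12.91
P = 412.21597986 kPa, rounded to 4 dp:

412.2160 kPa


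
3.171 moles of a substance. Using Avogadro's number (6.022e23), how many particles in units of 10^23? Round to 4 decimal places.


N = n * NA, then divide by 1e23 for the requested units.
N / 1e23 = n * 6.022
N / 1e23 = 3.171 * 6.022
N / 1e23 = 19.095762, rounded to 4 dp:

19.0958


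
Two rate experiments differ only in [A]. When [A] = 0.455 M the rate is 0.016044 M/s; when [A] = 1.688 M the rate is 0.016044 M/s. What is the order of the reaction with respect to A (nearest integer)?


Rate is proportional to [A]^n, so rate2/rate1 = ([A]2/[A]1)^n. Take logs to solve for n.
rate2/rate1 = 0.016044 / 0.016044 = 1.0
[A]2/[A]1 = 1.688 / 0.455 = 3.7099
n = ln(1.0) / ln(3.7099) = 0.0
Nearest integer order:

0


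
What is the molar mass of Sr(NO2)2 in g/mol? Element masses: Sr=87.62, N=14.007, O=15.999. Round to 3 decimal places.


M = sum(count * atomic_mass) over atoms.
M = 1*87.62 + 2*14.007 + 4*15.999
M = 87.62 + 28.014 + 63.996
M = 179.63 g/mol, rounded to 3 dp:

179.630 g/mol


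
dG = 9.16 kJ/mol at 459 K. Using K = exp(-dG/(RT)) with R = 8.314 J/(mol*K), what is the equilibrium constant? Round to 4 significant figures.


dG is in kJ/mol; multiply by 1000 to match R in J/(mol*K).
RT = 8.314 * 459 = 3816.126 J/mol
exponent = -dG*1000 / (RT) = -(9.16*1000) / 3816.126 = -2.40034003
K = exp(-2.40034003)
K = 0.090687112, rounded to 4 significant figures:

0.09069


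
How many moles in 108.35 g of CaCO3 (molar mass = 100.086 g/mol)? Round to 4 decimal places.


n = mass / M
n = 108.35 / 100.086
n = 1.08256899 mol, rounded to 4 dp:

1.0826 mol


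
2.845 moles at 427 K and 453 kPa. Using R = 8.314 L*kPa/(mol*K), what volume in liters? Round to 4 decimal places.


PV = nRT, solve for V = nRT / P.
nRT = 2.845 * 8.314 * 427 = 10099.9719
V = 10099.9719 / 453
V = 22.29574371 L, rounded to 4 dp:

22.2957 L


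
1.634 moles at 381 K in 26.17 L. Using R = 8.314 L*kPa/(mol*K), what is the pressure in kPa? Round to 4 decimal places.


PV = nRT, solve for P = nRT / V.
nRT = 1.634 * 8.314 * 381 = 5175.914
P = 5175.914 / 26.17
P = 197.78043561 kPa, rounded to 4 dp:

197.7804 kPa


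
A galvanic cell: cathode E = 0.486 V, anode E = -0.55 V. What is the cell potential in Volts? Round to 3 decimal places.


Standard cell potential: E_cell = E_cathode - E_anode.
E_cell = 0.486 - (-0.55)
E_cell = 1.036 V, rounded to 3 dp:

1.036 V


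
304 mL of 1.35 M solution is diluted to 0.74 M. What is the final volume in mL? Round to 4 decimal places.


Dilution: M1*V1 = M2*V2, solve for V2.
V2 = M1*V1 / M2
V2 = 1.35 * 304 / 0.74
V2 = 410.4 / 0.74
V2 = 554.59459459 mL, rounded to 4 dp:

554.5946 mL


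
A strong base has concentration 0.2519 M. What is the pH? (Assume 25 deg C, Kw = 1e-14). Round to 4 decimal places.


A strong base dissociates completely, so [OH-] equals the given concentration.
pOH = -log10([OH-]) = -log10(0.2519) = 0.598772
pH = 14 - pOH = 14 - 0.598772
pH = 13.401228, rounded to 4 dp:

13.4012


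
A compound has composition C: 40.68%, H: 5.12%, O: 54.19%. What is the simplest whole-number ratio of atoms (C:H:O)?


Assume 100 g of compound, divide each mass% by atomic mass to get moles, then normalize by the smallest to get a raw atom ratio.
Moles per 100 g: C: 40.68/12.011 = 3.3869, H: 5.12/1.008 = 5.0794, O: 54.19/15.999 = 3.3871
Raw ratio (divide by min = 3.3869): C: 1.0, H: 1.5, O: 1.0
Multiply by 2 to clear fractions: C: 2.0 ~= 2, H: 2.999 ~= 3, O: 2.0 ~= 2
Reduce by GCD to get the simplest whole-number ratio:

2:3:2


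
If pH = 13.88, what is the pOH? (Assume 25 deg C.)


At 25 deg C, pH + pOH = 14.
pOH = 14 - pH = 14 - 13.88
pOH = 0.12:

0.12


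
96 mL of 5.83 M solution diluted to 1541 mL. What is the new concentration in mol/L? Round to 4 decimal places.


Dilution: M1*V1 = M2*V2, solve for M2.
M2 = M1*V1 / V2
M2 = 5.83 * 96 / 1541
M2 = 559.68 / 1541
M2 = 0.36319273 mol/L, rounded to 4 dp:

0.3632 mol/L


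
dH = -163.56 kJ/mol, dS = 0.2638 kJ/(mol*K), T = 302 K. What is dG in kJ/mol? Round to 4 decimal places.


Gibbs: dG = dH - T*dS (consistent units, dS already in kJ/(mol*K)).
T*dS = 302 * 0.2638 = 79.6676
dG = -163.56 - (79.6676)
dG = -243.2276 kJ/mol, rounded to 4 dp:

-243.2276 kJ/mol


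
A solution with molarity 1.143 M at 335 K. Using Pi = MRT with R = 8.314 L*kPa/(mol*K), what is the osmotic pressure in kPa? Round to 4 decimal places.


Osmotic pressure (van't Hoff): Pi = M*R*T.
RT = 8.314 * 335 = 2785.19
Pi = 1.143 * 2785.19
Pi = 3183.47217 kPa, rounded to 4 dp:

3183.4722 kPa


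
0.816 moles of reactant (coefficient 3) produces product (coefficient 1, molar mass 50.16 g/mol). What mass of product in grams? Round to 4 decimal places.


Use the coefficient ratio to convert reactant moles to product moles, then multiply by the product's molar mass.
moles_P = moles_R * (coeff_P / coeff_R) = 0.816 * (1/3) = 0.272
mass_P = moles_P * M_P = 0.272 * 50.16
mass_P = 13.64352 g, rounded to 4 dp:

13.6435 g


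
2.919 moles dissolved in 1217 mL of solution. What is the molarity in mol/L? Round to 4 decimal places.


Convert volume to liters: V_L = V_mL / 1000.
V_L = 1217 / 1000 = 1.217 L
M = n / V_L = 2.919 / 1.217
M = 2.39852095 mol/L, rounded to 4 dp:

2.3985 mol/L


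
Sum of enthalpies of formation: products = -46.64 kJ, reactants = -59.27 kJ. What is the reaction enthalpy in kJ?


dH_rxn = sum(dH_f products) - sum(dH_f reactants)
dH_rxn = -46.64 - (-59.27)
dH_rxn = 12.63 kJ:

12.63 kJ


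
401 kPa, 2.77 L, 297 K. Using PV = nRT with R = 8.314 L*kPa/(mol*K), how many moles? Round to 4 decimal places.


PV = nRT, solve for n = PV / (RT).
PV = 401 * 2.77 = 1110.77
RT = 8.314 * 297 = 2469.258
n = 1110.77 / 2469.258
n = 0.44983959 mol, rounded to 4 dp:

0.4498 mol


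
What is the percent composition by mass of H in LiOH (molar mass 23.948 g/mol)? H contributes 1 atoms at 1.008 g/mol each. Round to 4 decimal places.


pct = 100 * (n_elem * M_elem) / M_total
mass_contribution = 1 * 1.008 = 1.008 g/mol
pct = 100 * 1.008 / 23.948
pct = 4.20911976 %, rounded to 4 dp:

4.2091 %


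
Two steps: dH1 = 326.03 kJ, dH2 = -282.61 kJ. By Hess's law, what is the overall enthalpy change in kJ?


Hess's law: enthalpy is a state function, so add the step enthalpies.
dH_total = dH1 + dH2 = 326.03 + (-282.61)
dH_total = 43.42 kJ:

43.42 kJ


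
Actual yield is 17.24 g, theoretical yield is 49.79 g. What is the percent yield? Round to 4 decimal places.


% yield = 100 * actual / theoretical
% yield = 100 * 17.24 / 49.79
% yield = 34.62542679 %, rounded to 4 dp:

34.6254 %


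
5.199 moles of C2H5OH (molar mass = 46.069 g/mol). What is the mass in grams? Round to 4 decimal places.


mass = n * M
mass = 5.199 * 46.069
mass = 239.512731 g, rounded to 4 dp:

239.5127 g


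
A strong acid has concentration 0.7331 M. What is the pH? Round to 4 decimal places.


A strong acid dissociates completely, so [H+] equals the given concentration.
pH = -log10([H+]) = -log10(0.7331)
pH = 0.13483678, rounded to 4 dp:

0.1348


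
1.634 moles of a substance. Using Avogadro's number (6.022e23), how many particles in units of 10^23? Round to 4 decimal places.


N = n * NA, then divide by 1e23 for the requested units.
N / 1e23 = n * 6.022
N / 1e23 = 1.634 * 6.022
N / 1e23 = 9.839948, rounded to 4 dp:

9.8399


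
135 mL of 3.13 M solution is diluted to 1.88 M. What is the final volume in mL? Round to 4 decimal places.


Dilution: M1*V1 = M2*V2, solve for V2.
V2 = M1*V1 / M2
V2 = 3.13 * 135 / 1.88
V2 = 422.55 / 1.88
V2 = 224.7606383 mL, rounded to 4 dp:

224.7606 mL


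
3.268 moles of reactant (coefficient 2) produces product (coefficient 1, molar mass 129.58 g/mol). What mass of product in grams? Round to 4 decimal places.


Use the coefficient ratio to convert reactant moles to product moles, then multiply by the product's molar mass.
moles_P = moles_R * (coeff_P / coeff_R) = 3.268 * (1/2) = 1.634
mass_P = moles_P * M_P = 1.634 * 129.58
mass_P = 211.73372 g, rounded to 4 dp:

211.7337 g


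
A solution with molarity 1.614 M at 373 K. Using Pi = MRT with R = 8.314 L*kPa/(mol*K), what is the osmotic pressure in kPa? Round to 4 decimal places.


Osmotic pressure (van't Hoff): Pi = M*R*T.
RT = 8.314 * 373 = 3101.122
Pi = 1.614 * 3101.122
Pi = 5005.210908 kPa, rounded to 4 dp:

5005.2109 kPa


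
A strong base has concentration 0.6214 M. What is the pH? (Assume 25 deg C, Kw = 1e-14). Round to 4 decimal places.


A strong base dissociates completely, so [OH-] equals the given concentration.
pOH = -log10([OH-]) = -log10(0.6214) = 0.206629
pH = 14 - pOH = 14 - 0.206629
pH = 13.793371, rounded to 4 dp:

13.7934


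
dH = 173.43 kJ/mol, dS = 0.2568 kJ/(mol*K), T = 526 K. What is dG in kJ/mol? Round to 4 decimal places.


Gibbs: dG = dH - T*dS (consistent units, dS already in kJ/(mol*K)).
T*dS = 526 * 0.2568 = 135.0768
dG = 173.43 - (135.0768)
dG = 38.3532 kJ/mol, rounded to 4 dp:

38.3532 kJ/mol


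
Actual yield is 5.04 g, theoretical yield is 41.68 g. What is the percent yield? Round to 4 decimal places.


% yield = 100 * actual / theoretical
% yield = 100 * 5.04 / 41.68
% yield = 12.09213052 %, rounded to 4 dp:

12.0921 %


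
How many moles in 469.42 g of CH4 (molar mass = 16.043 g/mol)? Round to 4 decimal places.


n = mass / M
n = 469.42 / 16.043
n = 29.26011345 mol, rounded to 4 dp:

29.2601 mol


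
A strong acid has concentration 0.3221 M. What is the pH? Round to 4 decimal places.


A strong acid dissociates completely, so [H+] equals the given concentration.
pH = -log10([H+]) = -log10(0.3221)
pH = 0.49200928, rounded to 4 dp:

0.4920


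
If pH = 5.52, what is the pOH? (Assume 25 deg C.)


At 25 deg C, pH + pOH = 14.
pOH = 14 - pH = 14 - 5.52
pOH = 8.48:

8.48


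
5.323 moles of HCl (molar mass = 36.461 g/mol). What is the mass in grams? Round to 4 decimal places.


mass = n * M
mass = 5.323 * 36.461
mass = 194.081903 g, rounded to 4 dp:

194.0819 g


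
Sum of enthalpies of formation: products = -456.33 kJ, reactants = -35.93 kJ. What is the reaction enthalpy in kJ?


dH_rxn = sum(dH_f products) - sum(dH_f reactants)
dH_rxn = -456.33 - (-35.93)
dH_rxn = -420.4 kJ:

-420.40 kJ


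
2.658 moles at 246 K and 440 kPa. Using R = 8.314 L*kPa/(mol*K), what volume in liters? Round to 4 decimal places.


PV = nRT, solve for V = nRT / P.
nRT = 2.658 * 8.314 * 246 = 5436.2586
V = 5436.2586 / 440
V = 12.35513318 L, rounded to 4 dp:

12.3551 L


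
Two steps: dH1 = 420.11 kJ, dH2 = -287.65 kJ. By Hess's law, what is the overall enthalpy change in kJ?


Hess's law: enthalpy is a state function, so add the step enthalpies.
dH_total = dH1 + dH2 = 420.11 + (-287.65)
dH_total = 132.46 kJ:

132.46 kJ


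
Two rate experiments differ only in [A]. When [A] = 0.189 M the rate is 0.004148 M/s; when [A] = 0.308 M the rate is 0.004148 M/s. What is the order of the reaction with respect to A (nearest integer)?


Rate is proportional to [A]^n, so rate2/rate1 = ([A]2/[A]1)^n. Take logs to solve for n.
rate2/rate1 = 0.004148 / 0.004148 = 1.0
[A]2/[A]1 = 0.308 / 0.189 = 1.6296
n = ln(1.0) / ln(1.6296) = 0.0
Nearest integer order:

0


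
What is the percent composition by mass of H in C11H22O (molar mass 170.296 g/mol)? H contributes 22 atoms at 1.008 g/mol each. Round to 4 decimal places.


pct = 100 * (n_elem * M_elem) / M_total
mass_contribution = 22 * 1.008 = 22.176 g/mol
pct = 100 * 22.176 / 170.296
pct = 13.02203223 %, rounded to 4 dp:

13.0220 %


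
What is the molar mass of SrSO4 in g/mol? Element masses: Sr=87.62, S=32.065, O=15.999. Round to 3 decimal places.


M = sum(count * atomic_mass) over atoms.
M = 1*87.62 + 1*32.065 + 4*15.999
M = 87.62 + 32.065 + 63.996
M = 183.681 g/mol, rounded to 3 dp:

183.681 g/mol


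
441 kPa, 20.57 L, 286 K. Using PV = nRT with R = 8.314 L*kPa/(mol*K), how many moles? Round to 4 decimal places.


PV = nRT, solve for n = PV / (RT).
PV = 441 * 20.57 = 9071.37
RT = 8.314 * 286 = 2377.804
n = 9071.37 / 2377.804
n = 3.81502008 mol, rounded to 4 dp:

3.8150 mol


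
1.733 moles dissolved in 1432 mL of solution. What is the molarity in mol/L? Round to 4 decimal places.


Convert volume to liters: V_L = V_mL / 1000.
V_L = 1432 / 1000 = 1.432 L
M = n / V_L = 1.733 / 1.432
M = 1.21019553 mol/L, rounded to 4 dp:

1.2102 mol/L


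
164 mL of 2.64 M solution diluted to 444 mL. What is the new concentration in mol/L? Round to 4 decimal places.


Dilution: M1*V1 = M2*V2, solve for M2.
M2 = M1*V1 / V2
M2 = 2.64 * 164 / 444
M2 = 432.96 / 444
M2 = 0.97513514 mol/L, rounded to 4 dp:

0.9751 mol/L


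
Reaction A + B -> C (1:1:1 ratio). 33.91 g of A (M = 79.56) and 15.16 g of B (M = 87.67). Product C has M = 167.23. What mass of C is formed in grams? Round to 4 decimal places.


Find moles of each reactant; the smaller value is the limiting reagent in a 1:1:1 reaction, so moles_C equals moles of the limiter.
n_A = mass_A / M_A = 33.91 / 79.56 = 0.426219 mol
n_B = mass_B / M_B = 15.16 / 87.67 = 0.172921 mol
Limiting reagent: B (smaller), n_limiting = 0.172921 mol
mass_C = n_limiting * M_C = 0.172921 * 167.23
mass_C = 28.91757883 g, rounded to 4 dp:

28.9176 g


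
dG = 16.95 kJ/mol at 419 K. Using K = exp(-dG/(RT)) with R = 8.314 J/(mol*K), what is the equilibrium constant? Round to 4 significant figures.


dG is in kJ/mol; multiply by 1000 to match R in J/(mol*K).
RT = 8.314 * 419 = 3483.566 J/mol
exponent = -dG*1000 / (RT) = -(16.95*1000) / 3483.566 = -4.86570371
K = exp(-4.86570371)
K = 0.0077064032, rounded to 4 significant figures:

0.007706


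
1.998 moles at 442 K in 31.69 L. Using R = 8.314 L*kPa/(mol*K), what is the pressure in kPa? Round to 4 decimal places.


PV = nRT, solve for P = nRT / V.
nRT = 1.998 * 8.314 * 442 = 7342.2264
P = 7342.2264 / 31.69
P = 231.6890628 kPa, rounded to 4 dp:

231.6891 kPa


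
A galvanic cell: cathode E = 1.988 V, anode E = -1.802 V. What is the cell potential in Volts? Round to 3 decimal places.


Standard cell potential: E_cell = E_cathode - E_anode.
E_cell = 1.988 - (-1.802)
E_cell = 3.79 V, rounded to 3 dp:

3.790 V


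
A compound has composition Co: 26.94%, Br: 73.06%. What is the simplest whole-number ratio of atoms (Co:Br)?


Assume 100 g of compound, divide each mass% by atomic mass to get moles, then normalize by the smallest to get a raw atom ratio.
Moles per 100 g: Co: 26.94/58.933 = 0.4571, Br: 73.06/79.904 = 0.9143
Raw ratio (divide by min = 0.4571): Co: 1.0, Br: 2.0
Multiply by 1 to clear fractions: Co: 1.0 ~= 1, Br: 2.0 ~= 2
Reduce by GCD to get the simplest whole-number ratio:

1:2


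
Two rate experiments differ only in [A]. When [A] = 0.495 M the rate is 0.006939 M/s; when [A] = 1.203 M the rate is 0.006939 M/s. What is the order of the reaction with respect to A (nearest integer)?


Rate is proportional to [A]^n, so rate2/rate1 = ([A]2/[A]1)^n. Take logs to solve for n.
rate2/rate1 = 0.006939 / 0.006939 = 1.0
[A]2/[A]1 = 1.203 / 0.495 = 2.4303
n = ln(1.0) / ln(2.4303) = 0.0
Nearest integer order:

0


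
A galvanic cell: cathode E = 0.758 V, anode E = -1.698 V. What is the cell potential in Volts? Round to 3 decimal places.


Standard cell potential: E_cell = E_cathode - E_anode.
E_cell = 0.758 - (-1.698)
E_cell = 2.456 V, rounded to 3 dp:

2.456 V


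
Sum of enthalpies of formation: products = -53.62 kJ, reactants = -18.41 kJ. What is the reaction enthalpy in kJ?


dH_rxn = sum(dH_f products) - sum(dH_f reactants)
dH_rxn = -53.62 - (-18.41)
dH_rxn = -35.21 kJ:

-35.21 kJ


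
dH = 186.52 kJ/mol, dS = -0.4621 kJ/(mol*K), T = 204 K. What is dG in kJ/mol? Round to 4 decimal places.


Gibbs: dG = dH - T*dS (consistent units, dS already in kJ/(mol*K)).
T*dS = 204 * -0.4621 = -94.2684
dG = 186.52 - (-94.2684)
dG = 280.7884 kJ/mol, rounded to 4 dp:

280.7884 kJ/mol


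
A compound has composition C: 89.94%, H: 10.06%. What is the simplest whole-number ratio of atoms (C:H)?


Assume 100 g of compound, divide each mass% by atomic mass to get moles, then normalize by the smallest to get a raw atom ratio.
Moles per 100 g: C: 89.94/12.011 = 7.4881, H: 10.06/1.008 = 9.9802
Raw ratio (divide by min = 7.4881): C: 1.0, H: 1.333
Multiply by 3 to clear fractions: C: 3.0 ~= 3, H: 3.998 ~= 4
Reduce by GCD to get the simplest whole-number ratio:

3:4


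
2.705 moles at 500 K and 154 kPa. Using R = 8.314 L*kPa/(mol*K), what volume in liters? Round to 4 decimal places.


PV = nRT, solve for V = nRT / P.
nRT = 2.705 * 8.314 * 500 = 11244.685
V = 11244.685 / 154
V = 73.01743506 L, rounded to 4 dp:

73.0174 L


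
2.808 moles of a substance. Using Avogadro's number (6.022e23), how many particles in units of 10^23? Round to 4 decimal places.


N = n * NA, then divide by 1e23 for the requested units.
N / 1e23 = n * 6.022
N / 1e23 = 2.808 * 6.022
N / 1e23 = 16.909776, rounded to 4 dp:

16.9098


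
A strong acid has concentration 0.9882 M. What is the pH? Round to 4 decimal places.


A strong acid dissociates completely, so [H+] equals the given concentration.
pH = -log10([H+]) = -log10(0.9882)
pH = 0.00515515, rounded to 4 dp:

0.0052
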